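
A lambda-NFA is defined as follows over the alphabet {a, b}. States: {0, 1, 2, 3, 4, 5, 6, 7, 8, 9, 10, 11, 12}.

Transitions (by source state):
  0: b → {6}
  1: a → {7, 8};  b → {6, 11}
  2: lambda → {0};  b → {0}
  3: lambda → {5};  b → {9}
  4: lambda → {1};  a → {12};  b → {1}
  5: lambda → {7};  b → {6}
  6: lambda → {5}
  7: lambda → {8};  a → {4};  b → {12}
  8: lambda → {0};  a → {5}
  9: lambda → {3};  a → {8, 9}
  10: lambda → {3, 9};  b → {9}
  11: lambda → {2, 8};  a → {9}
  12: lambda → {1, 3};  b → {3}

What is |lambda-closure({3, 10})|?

Start with {3, 10}.
From 3 via lambda: add 5.
From 10 via lambda: add 9.
From 5 via lambda: add 7.
From 7 via lambda: add 8.
From 8 via lambda: add 0.
lambda-closure = {0, 3, 5, 7, 8, 9, 10}, which has 7 states.

7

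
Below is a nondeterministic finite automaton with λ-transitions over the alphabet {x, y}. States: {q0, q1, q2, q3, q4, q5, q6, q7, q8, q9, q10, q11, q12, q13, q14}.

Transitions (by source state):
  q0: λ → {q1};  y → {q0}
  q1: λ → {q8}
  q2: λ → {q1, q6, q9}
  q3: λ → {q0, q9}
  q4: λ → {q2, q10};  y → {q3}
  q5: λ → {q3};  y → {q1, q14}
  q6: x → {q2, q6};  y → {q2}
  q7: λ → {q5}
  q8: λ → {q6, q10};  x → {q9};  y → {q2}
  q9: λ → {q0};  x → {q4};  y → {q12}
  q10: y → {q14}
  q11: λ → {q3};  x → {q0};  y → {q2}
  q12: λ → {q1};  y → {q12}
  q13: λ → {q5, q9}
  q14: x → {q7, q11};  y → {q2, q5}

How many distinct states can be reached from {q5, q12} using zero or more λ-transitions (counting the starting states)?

9

Start with {q5, q12}.
From q5 via λ: add q3.
From q12 via λ: add q1.
From q1 via λ: add q8.
From q3 via λ: add q0, q9.
From q8 via λ: add q6, q10.
λ-closure = {q0, q1, q3, q5, q6, q8, q9, q10, q12}, which has 9 states.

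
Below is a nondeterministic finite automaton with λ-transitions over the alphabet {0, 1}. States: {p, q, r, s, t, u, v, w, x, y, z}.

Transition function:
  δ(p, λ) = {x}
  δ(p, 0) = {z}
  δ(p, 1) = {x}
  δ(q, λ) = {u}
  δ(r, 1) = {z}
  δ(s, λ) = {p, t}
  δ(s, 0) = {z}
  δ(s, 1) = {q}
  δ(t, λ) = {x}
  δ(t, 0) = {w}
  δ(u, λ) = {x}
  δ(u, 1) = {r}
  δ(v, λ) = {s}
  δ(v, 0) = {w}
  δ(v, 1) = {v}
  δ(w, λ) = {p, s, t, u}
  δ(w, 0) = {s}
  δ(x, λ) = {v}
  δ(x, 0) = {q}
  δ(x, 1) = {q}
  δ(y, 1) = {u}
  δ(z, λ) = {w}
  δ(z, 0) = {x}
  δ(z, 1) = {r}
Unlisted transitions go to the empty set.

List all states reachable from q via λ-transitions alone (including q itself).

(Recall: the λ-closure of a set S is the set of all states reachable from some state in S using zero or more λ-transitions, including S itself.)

Start with {q}.
From q via λ: add u.
From u via λ: add x.
From x via λ: add v.
From v via λ: add s.
From s via λ: add p, t.
No new states can be added; the closed set is {p, q, s, t, u, v, x}.

{p, q, s, t, u, v, x}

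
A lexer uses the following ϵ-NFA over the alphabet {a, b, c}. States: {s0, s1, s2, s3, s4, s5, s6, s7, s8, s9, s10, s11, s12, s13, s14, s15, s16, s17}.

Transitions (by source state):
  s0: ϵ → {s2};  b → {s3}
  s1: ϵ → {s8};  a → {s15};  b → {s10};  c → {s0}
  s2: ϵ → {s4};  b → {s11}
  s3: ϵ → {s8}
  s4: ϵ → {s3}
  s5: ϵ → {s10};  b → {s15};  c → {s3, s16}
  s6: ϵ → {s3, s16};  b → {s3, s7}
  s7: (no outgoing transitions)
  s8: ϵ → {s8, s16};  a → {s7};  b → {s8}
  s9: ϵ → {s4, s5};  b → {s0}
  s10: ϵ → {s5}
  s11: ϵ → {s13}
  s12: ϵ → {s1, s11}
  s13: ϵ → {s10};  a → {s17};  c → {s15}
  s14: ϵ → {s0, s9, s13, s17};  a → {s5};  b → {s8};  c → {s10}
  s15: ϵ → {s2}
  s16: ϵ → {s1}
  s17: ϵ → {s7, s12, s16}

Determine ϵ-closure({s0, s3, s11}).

Start with {s0, s3, s11}.
From s0 via ϵ: add s2.
From s3 via ϵ: add s8.
From s11 via ϵ: add s13.
From s2 via ϵ: add s4.
From s8 via ϵ: add s16.
From s13 via ϵ: add s10.
From s10 via ϵ: add s5.
From s16 via ϵ: add s1.
No new states can be added; the closed set is {s0, s1, s2, s3, s4, s5, s8, s10, s11, s13, s16}.

{s0, s1, s2, s3, s4, s5, s8, s10, s11, s13, s16}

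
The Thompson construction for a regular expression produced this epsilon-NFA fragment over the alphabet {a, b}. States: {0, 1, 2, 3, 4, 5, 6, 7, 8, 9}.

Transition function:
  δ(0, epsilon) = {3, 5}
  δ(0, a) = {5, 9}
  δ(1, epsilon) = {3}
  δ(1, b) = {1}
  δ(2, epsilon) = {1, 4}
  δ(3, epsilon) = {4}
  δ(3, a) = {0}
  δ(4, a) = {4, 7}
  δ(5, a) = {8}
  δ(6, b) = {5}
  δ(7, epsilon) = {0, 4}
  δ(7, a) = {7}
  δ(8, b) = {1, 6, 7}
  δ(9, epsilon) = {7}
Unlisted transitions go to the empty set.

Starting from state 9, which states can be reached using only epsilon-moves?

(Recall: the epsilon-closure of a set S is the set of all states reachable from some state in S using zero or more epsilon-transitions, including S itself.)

{0, 3, 4, 5, 7, 9}

Start with {9}.
From 9 via epsilon: add 7.
From 7 via epsilon: add 0, 4.
From 0 via epsilon: add 3, 5.
No new states can be added; the closed set is {0, 3, 4, 5, 7, 9}.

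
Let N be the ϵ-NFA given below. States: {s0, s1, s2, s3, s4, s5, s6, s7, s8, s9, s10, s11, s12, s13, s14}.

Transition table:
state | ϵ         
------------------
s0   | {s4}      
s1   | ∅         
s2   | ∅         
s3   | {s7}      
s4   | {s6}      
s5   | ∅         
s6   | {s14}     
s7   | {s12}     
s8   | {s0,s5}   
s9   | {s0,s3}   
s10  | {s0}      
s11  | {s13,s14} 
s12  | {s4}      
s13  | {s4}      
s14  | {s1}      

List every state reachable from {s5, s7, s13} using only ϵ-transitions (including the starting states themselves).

{s1, s4, s5, s6, s7, s12, s13, s14}

Start with {s5, s7, s13}.
From s7 via ϵ: add s12.
From s13 via ϵ: add s4.
From s4 via ϵ: add s6.
From s6 via ϵ: add s14.
From s14 via ϵ: add s1.
No new states can be added; the closed set is {s1, s4, s5, s6, s7, s12, s13, s14}.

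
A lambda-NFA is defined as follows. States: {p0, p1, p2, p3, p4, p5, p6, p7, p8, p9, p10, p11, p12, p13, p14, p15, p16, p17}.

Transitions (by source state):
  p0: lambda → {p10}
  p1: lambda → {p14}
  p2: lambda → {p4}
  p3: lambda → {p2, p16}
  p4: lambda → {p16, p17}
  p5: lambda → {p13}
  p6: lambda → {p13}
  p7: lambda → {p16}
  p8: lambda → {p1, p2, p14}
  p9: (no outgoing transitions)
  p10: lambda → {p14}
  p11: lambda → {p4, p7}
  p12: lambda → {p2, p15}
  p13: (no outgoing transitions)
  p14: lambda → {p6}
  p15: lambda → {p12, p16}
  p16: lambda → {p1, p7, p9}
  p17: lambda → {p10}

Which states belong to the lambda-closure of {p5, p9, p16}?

{p1, p5, p6, p7, p9, p13, p14, p16}

Start with {p5, p9, p16}.
From p5 via lambda: add p13.
From p16 via lambda: add p1, p7.
From p1 via lambda: add p14.
From p14 via lambda: add p6.
No new states can be added; the closed set is {p1, p5, p6, p7, p9, p13, p14, p16}.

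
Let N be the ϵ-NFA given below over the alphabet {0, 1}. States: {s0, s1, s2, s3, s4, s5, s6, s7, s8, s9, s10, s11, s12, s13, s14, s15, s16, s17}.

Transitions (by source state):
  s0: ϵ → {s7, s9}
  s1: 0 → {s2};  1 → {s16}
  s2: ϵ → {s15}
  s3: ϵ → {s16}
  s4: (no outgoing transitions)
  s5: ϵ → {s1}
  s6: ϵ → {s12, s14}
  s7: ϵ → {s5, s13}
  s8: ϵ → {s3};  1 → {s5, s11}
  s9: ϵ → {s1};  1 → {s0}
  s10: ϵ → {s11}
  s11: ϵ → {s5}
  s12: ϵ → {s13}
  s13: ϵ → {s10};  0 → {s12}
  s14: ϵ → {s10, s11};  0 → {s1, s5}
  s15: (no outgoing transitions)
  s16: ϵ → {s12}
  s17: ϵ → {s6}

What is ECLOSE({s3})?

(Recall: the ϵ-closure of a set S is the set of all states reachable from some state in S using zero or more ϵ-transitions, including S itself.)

Start with {s3}.
From s3 via ϵ: add s16.
From s16 via ϵ: add s12.
From s12 via ϵ: add s13.
From s13 via ϵ: add s10.
From s10 via ϵ: add s11.
From s11 via ϵ: add s5.
From s5 via ϵ: add s1.
No new states can be added; the closed set is {s1, s3, s5, s10, s11, s12, s13, s16}.

{s1, s3, s5, s10, s11, s12, s13, s16}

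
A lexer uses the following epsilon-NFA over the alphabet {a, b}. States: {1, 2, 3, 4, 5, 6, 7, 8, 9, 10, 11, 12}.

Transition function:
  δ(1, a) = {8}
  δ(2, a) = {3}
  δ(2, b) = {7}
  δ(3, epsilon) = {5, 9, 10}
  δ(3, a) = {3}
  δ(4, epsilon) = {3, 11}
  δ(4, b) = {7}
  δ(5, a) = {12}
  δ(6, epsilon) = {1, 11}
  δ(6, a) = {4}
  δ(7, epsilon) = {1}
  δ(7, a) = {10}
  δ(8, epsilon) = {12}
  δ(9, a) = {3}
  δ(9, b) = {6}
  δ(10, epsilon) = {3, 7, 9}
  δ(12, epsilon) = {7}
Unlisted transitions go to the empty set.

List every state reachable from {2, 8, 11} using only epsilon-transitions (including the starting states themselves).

{1, 2, 7, 8, 11, 12}

Start with {2, 8, 11}.
From 8 via epsilon: add 12.
From 12 via epsilon: add 7.
From 7 via epsilon: add 1.
No new states can be added; the closed set is {1, 2, 7, 8, 11, 12}.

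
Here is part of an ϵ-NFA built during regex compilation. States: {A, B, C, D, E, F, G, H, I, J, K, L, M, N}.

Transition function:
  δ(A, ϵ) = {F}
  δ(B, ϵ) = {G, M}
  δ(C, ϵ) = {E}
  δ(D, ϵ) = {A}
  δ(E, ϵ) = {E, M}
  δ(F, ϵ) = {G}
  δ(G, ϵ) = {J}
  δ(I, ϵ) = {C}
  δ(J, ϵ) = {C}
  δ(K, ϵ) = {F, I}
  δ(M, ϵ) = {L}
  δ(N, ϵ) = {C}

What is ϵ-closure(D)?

Start with {D}.
From D via ϵ: add A.
From A via ϵ: add F.
From F via ϵ: add G.
From G via ϵ: add J.
From J via ϵ: add C.
From C via ϵ: add E.
From E via ϵ: add M.
From M via ϵ: add L.
No new states can be added; the closed set is {A, C, D, E, F, G, J, L, M}.

{A, C, D, E, F, G, J, L, M}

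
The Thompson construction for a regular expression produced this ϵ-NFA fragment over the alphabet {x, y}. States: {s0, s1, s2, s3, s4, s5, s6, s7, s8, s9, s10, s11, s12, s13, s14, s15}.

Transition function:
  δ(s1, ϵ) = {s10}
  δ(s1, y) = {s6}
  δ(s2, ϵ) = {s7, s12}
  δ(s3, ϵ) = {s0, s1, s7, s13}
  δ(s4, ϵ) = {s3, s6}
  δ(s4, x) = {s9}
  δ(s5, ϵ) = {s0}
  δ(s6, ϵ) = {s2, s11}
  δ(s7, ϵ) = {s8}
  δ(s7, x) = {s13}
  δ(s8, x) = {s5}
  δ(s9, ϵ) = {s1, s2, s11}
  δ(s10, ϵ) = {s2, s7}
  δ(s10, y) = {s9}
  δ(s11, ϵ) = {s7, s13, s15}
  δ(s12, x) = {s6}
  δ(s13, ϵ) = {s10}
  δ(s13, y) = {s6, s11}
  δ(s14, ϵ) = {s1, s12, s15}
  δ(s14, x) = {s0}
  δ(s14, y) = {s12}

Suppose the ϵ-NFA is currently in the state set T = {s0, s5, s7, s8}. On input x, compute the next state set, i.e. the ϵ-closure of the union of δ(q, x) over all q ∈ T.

s7 on x → {s13}.
s8 on x → {s5}.
No x-transition from s0, s5.
Union after reading x: {s5, s13}.
Now take the ϵ-closure:
From s5 via ϵ: add s0.
From s13 via ϵ: add s10.
From s10 via ϵ: add s2, s7.
From s2 via ϵ: add s12.
From s7 via ϵ: add s8.
No new states can be added; the closed set is {s0, s2, s5, s7, s8, s10, s12, s13}.

{s0, s2, s5, s7, s8, s10, s12, s13}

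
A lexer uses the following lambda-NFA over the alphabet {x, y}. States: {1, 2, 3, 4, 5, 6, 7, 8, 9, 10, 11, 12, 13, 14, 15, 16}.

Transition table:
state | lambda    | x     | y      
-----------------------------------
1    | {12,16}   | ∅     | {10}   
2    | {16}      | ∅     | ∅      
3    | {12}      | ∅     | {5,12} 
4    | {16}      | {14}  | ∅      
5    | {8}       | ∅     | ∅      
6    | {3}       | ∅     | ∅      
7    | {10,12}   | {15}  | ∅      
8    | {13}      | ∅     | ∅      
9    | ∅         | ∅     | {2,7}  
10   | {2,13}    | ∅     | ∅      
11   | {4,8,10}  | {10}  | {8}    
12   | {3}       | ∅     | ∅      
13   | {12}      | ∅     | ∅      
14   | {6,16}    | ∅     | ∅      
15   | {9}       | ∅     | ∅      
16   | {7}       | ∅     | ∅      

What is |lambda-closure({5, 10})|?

9

Start with {5, 10}.
From 5 via lambda: add 8.
From 10 via lambda: add 2, 13.
From 2 via lambda: add 16.
From 13 via lambda: add 12.
From 12 via lambda: add 3.
From 16 via lambda: add 7.
lambda-closure = {2, 3, 5, 7, 8, 10, 12, 13, 16}, which has 9 states.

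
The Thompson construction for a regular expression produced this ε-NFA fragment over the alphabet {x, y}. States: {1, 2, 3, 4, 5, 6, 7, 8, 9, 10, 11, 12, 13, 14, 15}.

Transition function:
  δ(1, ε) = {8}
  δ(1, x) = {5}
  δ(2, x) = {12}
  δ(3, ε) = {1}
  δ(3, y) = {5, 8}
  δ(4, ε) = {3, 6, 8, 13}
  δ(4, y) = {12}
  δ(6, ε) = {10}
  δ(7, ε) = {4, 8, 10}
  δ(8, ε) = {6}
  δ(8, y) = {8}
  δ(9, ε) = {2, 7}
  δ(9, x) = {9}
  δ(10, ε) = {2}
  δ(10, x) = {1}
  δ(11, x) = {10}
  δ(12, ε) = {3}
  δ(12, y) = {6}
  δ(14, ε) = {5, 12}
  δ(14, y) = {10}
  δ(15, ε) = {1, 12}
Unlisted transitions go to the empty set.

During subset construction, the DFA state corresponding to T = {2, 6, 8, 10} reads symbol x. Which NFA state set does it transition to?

{1, 2, 3, 6, 8, 10, 12}

2 on x → {12}.
10 on x → {1}.
No x-transition from 6, 8.
Union after reading x: {1, 12}.
Now take the ε-closure:
From 1 via ε: add 8.
From 12 via ε: add 3.
From 8 via ε: add 6.
From 6 via ε: add 10.
From 10 via ε: add 2.
No new states can be added; the closed set is {1, 2, 3, 6, 8, 10, 12}.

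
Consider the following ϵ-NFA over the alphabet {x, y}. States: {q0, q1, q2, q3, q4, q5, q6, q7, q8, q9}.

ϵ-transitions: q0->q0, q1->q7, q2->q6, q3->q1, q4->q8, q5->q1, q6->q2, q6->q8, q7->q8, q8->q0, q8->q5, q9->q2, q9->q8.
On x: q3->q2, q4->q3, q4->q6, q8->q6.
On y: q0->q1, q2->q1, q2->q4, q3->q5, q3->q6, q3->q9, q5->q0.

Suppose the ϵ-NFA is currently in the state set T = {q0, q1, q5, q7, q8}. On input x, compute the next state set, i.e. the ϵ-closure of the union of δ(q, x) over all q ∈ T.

q8 on x → {q6}.
No x-transition from q0, q1, q5, q7.
Union after reading x: {q6}.
Now take the ϵ-closure:
From q6 via ϵ: add q2, q8.
From q8 via ϵ: add q0, q5.
From q5 via ϵ: add q1.
From q1 via ϵ: add q7.
No new states can be added; the closed set is {q0, q1, q2, q5, q6, q7, q8}.

{q0, q1, q2, q5, q6, q7, q8}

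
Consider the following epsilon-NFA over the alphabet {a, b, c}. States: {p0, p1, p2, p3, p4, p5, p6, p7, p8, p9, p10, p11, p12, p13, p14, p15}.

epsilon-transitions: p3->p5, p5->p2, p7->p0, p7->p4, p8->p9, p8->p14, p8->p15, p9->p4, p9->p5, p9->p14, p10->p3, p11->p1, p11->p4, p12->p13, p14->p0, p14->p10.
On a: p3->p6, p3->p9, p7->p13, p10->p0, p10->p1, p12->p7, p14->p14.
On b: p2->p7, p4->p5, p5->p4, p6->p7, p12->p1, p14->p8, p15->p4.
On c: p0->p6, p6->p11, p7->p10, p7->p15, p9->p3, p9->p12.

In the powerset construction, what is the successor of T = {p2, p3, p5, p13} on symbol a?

{p0, p2, p3, p4, p5, p6, p9, p10, p14}

p3 on a → {p6, p9}.
No a-transition from p2, p5, p13.
Union after reading a: {p6, p9}.
Now take the epsilon-closure:
From p9 via epsilon: add p4, p5, p14.
From p5 via epsilon: add p2.
From p14 via epsilon: add p0, p10.
From p10 via epsilon: add p3.
No new states can be added; the closed set is {p0, p2, p3, p4, p5, p6, p9, p10, p14}.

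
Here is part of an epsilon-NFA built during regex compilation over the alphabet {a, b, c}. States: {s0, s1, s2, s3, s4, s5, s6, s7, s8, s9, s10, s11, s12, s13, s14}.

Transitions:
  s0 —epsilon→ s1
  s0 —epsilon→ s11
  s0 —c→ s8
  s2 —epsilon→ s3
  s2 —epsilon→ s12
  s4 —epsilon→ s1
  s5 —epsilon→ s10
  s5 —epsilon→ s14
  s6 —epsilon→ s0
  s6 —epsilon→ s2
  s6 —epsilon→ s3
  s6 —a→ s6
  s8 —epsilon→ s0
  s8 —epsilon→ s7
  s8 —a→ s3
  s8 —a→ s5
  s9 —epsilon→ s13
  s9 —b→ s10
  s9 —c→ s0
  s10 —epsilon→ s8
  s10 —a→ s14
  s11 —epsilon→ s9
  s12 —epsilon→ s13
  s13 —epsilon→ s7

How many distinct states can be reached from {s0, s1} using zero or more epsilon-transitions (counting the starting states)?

Start with {s0, s1}.
From s0 via epsilon: add s11.
From s11 via epsilon: add s9.
From s9 via epsilon: add s13.
From s13 via epsilon: add s7.
epsilon-closure = {s0, s1, s7, s9, s11, s13}, which has 6 states.

6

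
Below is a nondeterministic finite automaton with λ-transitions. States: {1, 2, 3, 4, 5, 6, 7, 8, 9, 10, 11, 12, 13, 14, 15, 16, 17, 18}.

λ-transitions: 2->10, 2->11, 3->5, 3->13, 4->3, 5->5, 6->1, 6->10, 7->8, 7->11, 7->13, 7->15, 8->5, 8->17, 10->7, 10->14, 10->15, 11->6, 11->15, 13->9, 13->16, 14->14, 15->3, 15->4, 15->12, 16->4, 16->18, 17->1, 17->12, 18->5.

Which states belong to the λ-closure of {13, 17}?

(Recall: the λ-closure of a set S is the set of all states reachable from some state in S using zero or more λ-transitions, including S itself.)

Start with {13, 17}.
From 13 via λ: add 9, 16.
From 17 via λ: add 1, 12.
From 16 via λ: add 4, 18.
From 4 via λ: add 3.
From 18 via λ: add 5.
No new states can be added; the closed set is {1, 3, 4, 5, 9, 12, 13, 16, 17, 18}.

{1, 3, 4, 5, 9, 12, 13, 16, 17, 18}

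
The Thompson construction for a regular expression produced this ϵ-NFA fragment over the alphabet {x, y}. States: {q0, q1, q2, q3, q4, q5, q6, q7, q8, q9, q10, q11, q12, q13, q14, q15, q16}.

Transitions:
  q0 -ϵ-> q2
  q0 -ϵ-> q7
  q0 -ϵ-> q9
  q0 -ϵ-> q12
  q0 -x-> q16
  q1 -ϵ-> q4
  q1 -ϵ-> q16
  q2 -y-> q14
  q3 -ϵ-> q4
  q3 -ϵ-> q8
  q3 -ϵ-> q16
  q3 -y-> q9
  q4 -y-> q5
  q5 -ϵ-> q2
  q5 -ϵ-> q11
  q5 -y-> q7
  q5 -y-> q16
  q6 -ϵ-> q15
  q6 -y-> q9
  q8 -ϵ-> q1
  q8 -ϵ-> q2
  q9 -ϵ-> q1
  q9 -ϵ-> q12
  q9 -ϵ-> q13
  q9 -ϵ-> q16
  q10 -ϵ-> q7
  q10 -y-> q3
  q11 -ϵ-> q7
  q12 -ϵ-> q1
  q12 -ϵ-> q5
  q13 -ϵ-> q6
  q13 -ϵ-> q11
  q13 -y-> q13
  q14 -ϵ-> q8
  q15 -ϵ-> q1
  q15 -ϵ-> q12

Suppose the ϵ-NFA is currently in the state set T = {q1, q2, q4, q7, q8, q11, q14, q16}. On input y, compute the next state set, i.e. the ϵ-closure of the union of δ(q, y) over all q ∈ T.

q2 on y → {q14}.
q4 on y → {q5}.
No y-transition from q1, q7, q8, q11, q14, q16.
Union after reading y: {q5, q14}.
Now take the ϵ-closure:
From q5 via ϵ: add q2, q11.
From q14 via ϵ: add q8.
From q8 via ϵ: add q1.
From q11 via ϵ: add q7.
From q1 via ϵ: add q4, q16.
No new states can be added; the closed set is {q1, q2, q4, q5, q7, q8, q11, q14, q16}.

{q1, q2, q4, q5, q7, q8, q11, q14, q16}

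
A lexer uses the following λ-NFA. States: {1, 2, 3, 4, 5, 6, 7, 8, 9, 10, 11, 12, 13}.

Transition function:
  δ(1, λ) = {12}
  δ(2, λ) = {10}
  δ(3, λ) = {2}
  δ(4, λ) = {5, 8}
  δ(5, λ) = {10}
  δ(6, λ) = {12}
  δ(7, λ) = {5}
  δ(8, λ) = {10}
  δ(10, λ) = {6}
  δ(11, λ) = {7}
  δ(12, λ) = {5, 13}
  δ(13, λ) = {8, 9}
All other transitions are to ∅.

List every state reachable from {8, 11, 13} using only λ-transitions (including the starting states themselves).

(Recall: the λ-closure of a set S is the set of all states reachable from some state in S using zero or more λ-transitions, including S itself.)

Start with {8, 11, 13}.
From 8 via λ: add 10.
From 11 via λ: add 7.
From 13 via λ: add 9.
From 7 via λ: add 5.
From 10 via λ: add 6.
From 6 via λ: add 12.
No new states can be added; the closed set is {5, 6, 7, 8, 9, 10, 11, 12, 13}.

{5, 6, 7, 8, 9, 10, 11, 12, 13}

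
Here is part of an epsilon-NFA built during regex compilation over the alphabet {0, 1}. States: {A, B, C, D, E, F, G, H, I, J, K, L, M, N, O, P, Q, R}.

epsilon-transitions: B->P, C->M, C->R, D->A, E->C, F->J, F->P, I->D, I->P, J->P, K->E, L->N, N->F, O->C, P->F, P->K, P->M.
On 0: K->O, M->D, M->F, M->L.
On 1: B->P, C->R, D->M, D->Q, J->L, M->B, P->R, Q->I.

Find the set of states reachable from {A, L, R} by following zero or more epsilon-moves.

Start with {A, L, R}.
From L via epsilon: add N.
From N via epsilon: add F.
From F via epsilon: add J, P.
From P via epsilon: add K, M.
From K via epsilon: add E.
From E via epsilon: add C.
No new states can be added; the closed set is {A, C, E, F, J, K, L, M, N, P, R}.

{A, C, E, F, J, K, L, M, N, P, R}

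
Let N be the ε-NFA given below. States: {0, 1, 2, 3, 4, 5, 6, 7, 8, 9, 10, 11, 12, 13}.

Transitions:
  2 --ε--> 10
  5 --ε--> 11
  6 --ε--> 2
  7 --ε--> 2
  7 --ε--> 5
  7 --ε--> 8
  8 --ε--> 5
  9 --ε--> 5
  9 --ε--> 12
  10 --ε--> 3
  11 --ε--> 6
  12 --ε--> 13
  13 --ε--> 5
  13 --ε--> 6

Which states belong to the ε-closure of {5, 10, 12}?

{2, 3, 5, 6, 10, 11, 12, 13}

Start with {5, 10, 12}.
From 5 via ε: add 11.
From 10 via ε: add 3.
From 12 via ε: add 13.
From 11 via ε: add 6.
From 6 via ε: add 2.
No new states can be added; the closed set is {2, 3, 5, 6, 10, 11, 12, 13}.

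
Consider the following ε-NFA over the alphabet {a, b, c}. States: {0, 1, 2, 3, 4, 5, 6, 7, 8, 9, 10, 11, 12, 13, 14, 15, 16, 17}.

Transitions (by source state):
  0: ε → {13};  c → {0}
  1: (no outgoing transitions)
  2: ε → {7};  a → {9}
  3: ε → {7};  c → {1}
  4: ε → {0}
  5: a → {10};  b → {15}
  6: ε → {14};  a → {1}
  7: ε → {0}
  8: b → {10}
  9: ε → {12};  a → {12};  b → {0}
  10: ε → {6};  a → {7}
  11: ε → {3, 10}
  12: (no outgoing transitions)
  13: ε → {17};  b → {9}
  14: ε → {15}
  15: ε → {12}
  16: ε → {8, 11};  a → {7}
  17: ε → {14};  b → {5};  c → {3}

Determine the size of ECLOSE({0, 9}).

7

Start with {0, 9}.
From 0 via ε: add 13.
From 9 via ε: add 12.
From 13 via ε: add 17.
From 17 via ε: add 14.
From 14 via ε: add 15.
ε-closure = {0, 9, 12, 13, 14, 15, 17}, which has 7 states.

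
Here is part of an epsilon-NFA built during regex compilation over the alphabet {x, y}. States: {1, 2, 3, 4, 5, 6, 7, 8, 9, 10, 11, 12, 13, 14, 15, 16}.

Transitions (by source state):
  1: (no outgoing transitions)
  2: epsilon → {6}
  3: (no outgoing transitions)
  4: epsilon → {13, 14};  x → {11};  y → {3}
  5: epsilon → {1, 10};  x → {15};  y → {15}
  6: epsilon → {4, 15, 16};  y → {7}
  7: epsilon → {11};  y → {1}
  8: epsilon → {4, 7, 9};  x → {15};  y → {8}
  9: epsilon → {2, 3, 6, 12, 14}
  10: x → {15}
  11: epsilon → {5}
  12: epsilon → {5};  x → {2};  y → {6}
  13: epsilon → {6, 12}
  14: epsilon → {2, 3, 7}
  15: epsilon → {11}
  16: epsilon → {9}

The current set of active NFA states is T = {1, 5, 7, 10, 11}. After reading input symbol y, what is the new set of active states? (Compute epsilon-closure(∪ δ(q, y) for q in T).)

{1, 5, 10, 11, 15}

5 on y → {15}.
7 on y → {1}.
No y-transition from 1, 10, 11.
Union after reading y: {1, 15}.
Now take the epsilon-closure:
From 15 via epsilon: add 11.
From 11 via epsilon: add 5.
From 5 via epsilon: add 10.
No new states can be added; the closed set is {1, 5, 10, 11, 15}.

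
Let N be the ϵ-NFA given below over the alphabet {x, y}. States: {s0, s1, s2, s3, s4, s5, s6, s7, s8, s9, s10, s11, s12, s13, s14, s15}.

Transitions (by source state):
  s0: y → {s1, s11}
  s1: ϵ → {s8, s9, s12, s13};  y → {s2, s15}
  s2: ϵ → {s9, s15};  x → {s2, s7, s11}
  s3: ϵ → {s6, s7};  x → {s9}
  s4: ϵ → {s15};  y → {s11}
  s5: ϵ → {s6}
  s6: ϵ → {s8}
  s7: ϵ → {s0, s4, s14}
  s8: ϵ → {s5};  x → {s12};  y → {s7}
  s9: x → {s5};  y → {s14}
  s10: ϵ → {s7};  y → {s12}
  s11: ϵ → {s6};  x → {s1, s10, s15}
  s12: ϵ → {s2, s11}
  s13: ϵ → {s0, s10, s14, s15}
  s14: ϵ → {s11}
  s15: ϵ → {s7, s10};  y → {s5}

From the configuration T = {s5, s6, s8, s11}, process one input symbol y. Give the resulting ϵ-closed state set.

s8 on y → {s7}.
No y-transition from s5, s6, s11.
Union after reading y: {s7}.
Now take the ϵ-closure:
From s7 via ϵ: add s0, s4, s14.
From s4 via ϵ: add s15.
From s14 via ϵ: add s11.
From s11 via ϵ: add s6.
From s15 via ϵ: add s10.
From s6 via ϵ: add s8.
From s8 via ϵ: add s5.
No new states can be added; the closed set is {s0, s4, s5, s6, s7, s8, s10, s11, s14, s15}.

{s0, s4, s5, s6, s7, s8, s10, s11, s14, s15}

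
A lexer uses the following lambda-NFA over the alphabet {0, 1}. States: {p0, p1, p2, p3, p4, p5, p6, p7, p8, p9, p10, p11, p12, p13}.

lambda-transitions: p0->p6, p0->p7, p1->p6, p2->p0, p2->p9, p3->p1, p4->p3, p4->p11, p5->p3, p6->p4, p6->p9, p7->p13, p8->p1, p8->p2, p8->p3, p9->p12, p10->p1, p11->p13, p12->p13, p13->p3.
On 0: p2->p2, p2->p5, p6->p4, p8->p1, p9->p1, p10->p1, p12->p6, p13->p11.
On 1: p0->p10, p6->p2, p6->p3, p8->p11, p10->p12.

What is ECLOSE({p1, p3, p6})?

{p1, p3, p4, p6, p9, p11, p12, p13}

Start with {p1, p3, p6}.
From p6 via lambda: add p4, p9.
From p4 via lambda: add p11.
From p9 via lambda: add p12.
From p11 via lambda: add p13.
No new states can be added; the closed set is {p1, p3, p4, p6, p9, p11, p12, p13}.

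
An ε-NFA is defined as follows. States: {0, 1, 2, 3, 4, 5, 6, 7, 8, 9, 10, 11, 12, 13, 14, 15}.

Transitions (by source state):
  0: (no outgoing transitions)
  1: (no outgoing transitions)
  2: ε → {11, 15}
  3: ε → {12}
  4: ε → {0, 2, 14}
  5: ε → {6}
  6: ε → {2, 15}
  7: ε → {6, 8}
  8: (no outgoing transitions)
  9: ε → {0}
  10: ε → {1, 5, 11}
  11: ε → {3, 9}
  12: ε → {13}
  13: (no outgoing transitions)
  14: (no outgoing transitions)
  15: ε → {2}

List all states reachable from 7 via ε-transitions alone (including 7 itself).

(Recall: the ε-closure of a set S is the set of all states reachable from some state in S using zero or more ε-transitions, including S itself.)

{0, 2, 3, 6, 7, 8, 9, 11, 12, 13, 15}

Start with {7}.
From 7 via ε: add 6, 8.
From 6 via ε: add 2, 15.
From 2 via ε: add 11.
From 11 via ε: add 3, 9.
From 3 via ε: add 12.
From 9 via ε: add 0.
From 12 via ε: add 13.
No new states can be added; the closed set is {0, 2, 3, 6, 7, 8, 9, 11, 12, 13, 15}.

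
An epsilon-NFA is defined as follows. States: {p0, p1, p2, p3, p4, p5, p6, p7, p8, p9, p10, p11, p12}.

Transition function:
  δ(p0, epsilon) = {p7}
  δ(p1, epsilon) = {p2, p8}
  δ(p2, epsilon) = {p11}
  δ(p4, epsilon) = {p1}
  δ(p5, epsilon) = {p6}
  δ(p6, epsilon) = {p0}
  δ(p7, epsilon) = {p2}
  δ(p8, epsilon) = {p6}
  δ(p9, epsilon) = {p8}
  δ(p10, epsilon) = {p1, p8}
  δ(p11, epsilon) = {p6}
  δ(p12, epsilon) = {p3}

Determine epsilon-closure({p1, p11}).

{p0, p1, p2, p6, p7, p8, p11}

Start with {p1, p11}.
From p1 via epsilon: add p2, p8.
From p11 via epsilon: add p6.
From p6 via epsilon: add p0.
From p0 via epsilon: add p7.
No new states can be added; the closed set is {p0, p1, p2, p6, p7, p8, p11}.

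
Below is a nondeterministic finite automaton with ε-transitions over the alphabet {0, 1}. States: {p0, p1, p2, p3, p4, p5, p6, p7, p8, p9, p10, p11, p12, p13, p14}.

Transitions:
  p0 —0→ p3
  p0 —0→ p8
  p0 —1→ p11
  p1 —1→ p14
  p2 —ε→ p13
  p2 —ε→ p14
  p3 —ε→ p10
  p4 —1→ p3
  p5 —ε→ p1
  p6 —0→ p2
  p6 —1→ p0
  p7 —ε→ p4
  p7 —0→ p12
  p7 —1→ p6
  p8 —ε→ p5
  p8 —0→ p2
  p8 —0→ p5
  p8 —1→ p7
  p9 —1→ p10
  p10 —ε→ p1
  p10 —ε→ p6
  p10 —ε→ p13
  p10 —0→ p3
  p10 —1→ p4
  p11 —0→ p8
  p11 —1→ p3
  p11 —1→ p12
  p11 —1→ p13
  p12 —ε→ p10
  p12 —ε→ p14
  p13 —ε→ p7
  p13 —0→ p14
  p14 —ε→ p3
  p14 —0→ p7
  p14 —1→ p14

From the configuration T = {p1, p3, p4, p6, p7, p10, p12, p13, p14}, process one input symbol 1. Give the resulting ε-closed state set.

{p0, p1, p3, p4, p6, p7, p10, p13, p14}

p1 on 1 → {p14}.
p4 on 1 → {p3}.
p6 on 1 → {p0}.
p7 on 1 → {p6}.
p10 on 1 → {p4}.
p14 on 1 → {p14}.
No 1-transition from p3, p12, p13.
Union after reading 1: {p0, p3, p4, p6, p14}.
Now take the ε-closure:
From p3 via ε: add p10.
From p10 via ε: add p1, p13.
From p13 via ε: add p7.
No new states can be added; the closed set is {p0, p1, p3, p4, p6, p7, p10, p13, p14}.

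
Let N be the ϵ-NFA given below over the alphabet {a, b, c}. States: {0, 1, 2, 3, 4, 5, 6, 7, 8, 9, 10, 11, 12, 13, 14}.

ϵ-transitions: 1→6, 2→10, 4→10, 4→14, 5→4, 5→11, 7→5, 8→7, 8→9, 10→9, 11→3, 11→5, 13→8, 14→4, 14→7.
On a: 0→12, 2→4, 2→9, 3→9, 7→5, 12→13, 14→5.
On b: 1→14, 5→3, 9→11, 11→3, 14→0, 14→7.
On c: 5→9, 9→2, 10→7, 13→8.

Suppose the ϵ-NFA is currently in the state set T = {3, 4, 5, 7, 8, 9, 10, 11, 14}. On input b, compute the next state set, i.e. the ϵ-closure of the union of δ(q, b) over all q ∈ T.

5 on b → {3}.
9 on b → {11}.
11 on b → {3}.
14 on b → {0, 7}.
No b-transition from 3, 4, 7, 8, 10.
Union after reading b: {0, 3, 7, 11}.
Now take the ϵ-closure:
From 7 via ϵ: add 5.
From 5 via ϵ: add 4.
From 4 via ϵ: add 10, 14.
From 10 via ϵ: add 9.
No new states can be added; the closed set is {0, 3, 4, 5, 7, 9, 10, 11, 14}.

{0, 3, 4, 5, 7, 9, 10, 11, 14}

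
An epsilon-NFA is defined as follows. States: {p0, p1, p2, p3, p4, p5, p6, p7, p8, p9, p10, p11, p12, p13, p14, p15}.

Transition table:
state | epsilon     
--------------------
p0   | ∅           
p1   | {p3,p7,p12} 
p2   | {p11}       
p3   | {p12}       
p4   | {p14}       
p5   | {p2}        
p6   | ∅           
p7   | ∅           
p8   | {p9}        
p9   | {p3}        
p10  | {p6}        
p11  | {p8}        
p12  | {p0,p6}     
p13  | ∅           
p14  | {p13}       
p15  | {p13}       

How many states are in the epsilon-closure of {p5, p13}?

10

Start with {p5, p13}.
From p5 via epsilon: add p2.
From p2 via epsilon: add p11.
From p11 via epsilon: add p8.
From p8 via epsilon: add p9.
From p9 via epsilon: add p3.
From p3 via epsilon: add p12.
From p12 via epsilon: add p0, p6.
epsilon-closure = {p0, p2, p3, p5, p6, p8, p9, p11, p12, p13}, which has 10 states.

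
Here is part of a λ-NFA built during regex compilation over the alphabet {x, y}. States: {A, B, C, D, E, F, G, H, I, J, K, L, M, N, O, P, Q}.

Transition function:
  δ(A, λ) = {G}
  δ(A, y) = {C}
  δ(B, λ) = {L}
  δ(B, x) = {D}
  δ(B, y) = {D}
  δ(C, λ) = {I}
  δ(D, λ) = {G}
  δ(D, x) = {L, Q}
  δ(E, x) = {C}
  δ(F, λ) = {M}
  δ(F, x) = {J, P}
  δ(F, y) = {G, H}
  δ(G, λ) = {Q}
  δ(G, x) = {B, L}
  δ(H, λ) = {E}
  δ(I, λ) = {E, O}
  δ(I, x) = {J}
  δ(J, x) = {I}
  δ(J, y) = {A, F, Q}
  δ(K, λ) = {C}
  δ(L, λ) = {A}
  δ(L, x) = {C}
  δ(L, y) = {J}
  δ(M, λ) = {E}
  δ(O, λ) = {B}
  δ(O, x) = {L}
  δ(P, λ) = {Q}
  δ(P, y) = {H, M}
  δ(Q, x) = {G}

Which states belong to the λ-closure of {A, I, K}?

{A, B, C, E, G, I, K, L, O, Q}

Start with {A, I, K}.
From A via λ: add G.
From I via λ: add E, O.
From K via λ: add C.
From G via λ: add Q.
From O via λ: add B.
From B via λ: add L.
No new states can be added; the closed set is {A, B, C, E, G, I, K, L, O, Q}.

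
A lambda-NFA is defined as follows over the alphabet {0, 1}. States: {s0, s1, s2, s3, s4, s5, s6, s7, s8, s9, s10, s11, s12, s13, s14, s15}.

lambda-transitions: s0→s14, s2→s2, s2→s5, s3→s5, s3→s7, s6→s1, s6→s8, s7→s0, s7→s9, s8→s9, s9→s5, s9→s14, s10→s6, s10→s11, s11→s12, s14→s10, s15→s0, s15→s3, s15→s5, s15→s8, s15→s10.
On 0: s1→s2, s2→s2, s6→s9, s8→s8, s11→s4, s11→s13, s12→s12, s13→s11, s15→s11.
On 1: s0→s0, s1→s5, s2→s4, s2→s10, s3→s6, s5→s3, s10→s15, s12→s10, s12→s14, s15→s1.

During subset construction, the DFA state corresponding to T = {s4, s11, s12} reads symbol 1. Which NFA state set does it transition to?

s12 on 1 → {s10, s14}.
No 1-transition from s4, s11.
Union after reading 1: {s10, s14}.
Now take the lambda-closure:
From s10 via lambda: add s6, s11.
From s6 via lambda: add s1, s8.
From s11 via lambda: add s12.
From s8 via lambda: add s9.
From s9 via lambda: add s5.
No new states can be added; the closed set is {s1, s5, s6, s8, s9, s10, s11, s12, s14}.

{s1, s5, s6, s8, s9, s10, s11, s12, s14}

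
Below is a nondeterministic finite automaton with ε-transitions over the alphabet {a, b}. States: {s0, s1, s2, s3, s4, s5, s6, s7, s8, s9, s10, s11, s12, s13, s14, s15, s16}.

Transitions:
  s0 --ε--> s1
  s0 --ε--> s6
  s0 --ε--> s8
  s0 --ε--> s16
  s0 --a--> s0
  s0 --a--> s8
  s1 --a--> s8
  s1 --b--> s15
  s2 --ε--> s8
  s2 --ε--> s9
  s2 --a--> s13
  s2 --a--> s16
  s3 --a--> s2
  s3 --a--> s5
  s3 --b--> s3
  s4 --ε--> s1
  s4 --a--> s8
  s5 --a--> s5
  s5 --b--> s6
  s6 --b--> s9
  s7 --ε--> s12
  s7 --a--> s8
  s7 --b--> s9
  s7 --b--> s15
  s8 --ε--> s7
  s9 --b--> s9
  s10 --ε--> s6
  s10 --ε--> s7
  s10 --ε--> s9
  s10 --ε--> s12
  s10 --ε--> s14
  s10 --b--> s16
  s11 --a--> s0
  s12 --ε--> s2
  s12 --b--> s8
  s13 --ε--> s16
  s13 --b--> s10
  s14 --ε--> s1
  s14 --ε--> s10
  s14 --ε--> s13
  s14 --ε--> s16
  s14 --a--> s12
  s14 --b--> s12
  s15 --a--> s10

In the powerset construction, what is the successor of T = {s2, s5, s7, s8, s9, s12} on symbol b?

{s2, s6, s7, s8, s9, s12, s15}

s5 on b → {s6}.
s7 on b → {s9, s15}.
s9 on b → {s9}.
s12 on b → {s8}.
No b-transition from s2, s8.
Union after reading b: {s6, s8, s9, s15}.
Now take the ε-closure:
From s8 via ε: add s7.
From s7 via ε: add s12.
From s12 via ε: add s2.
No new states can be added; the closed set is {s2, s6, s7, s8, s9, s12, s15}.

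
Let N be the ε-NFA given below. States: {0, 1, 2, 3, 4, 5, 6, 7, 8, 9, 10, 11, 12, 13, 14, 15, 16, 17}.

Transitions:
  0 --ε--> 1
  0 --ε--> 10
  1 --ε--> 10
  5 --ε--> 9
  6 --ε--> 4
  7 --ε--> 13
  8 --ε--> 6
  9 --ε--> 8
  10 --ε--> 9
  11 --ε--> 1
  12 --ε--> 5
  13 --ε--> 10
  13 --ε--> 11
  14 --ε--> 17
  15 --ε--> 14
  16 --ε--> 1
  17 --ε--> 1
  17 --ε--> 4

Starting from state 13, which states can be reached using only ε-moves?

Start with {13}.
From 13 via ε: add 10, 11.
From 10 via ε: add 9.
From 11 via ε: add 1.
From 9 via ε: add 8.
From 8 via ε: add 6.
From 6 via ε: add 4.
No new states can be added; the closed set is {1, 4, 6, 8, 9, 10, 11, 13}.

{1, 4, 6, 8, 9, 10, 11, 13}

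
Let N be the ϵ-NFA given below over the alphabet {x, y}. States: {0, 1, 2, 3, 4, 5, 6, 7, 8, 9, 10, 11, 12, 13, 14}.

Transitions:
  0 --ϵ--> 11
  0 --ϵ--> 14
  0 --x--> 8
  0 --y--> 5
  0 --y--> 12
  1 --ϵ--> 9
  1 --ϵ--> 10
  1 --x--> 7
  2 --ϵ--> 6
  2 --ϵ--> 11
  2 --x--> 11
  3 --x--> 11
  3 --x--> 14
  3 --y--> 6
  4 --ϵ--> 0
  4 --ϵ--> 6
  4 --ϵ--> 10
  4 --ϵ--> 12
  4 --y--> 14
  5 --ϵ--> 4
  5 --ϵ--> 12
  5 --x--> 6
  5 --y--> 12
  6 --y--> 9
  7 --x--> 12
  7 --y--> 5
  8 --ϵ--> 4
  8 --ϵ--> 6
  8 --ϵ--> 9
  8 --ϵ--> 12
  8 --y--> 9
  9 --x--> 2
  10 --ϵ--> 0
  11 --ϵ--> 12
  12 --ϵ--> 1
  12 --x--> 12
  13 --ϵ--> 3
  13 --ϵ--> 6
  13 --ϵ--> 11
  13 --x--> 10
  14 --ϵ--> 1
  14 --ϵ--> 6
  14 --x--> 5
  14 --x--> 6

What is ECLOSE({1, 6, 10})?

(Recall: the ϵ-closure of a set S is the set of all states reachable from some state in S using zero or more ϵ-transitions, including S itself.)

{0, 1, 6, 9, 10, 11, 12, 14}

Start with {1, 6, 10}.
From 1 via ϵ: add 9.
From 10 via ϵ: add 0.
From 0 via ϵ: add 11, 14.
From 11 via ϵ: add 12.
No new states can be added; the closed set is {0, 1, 6, 9, 10, 11, 12, 14}.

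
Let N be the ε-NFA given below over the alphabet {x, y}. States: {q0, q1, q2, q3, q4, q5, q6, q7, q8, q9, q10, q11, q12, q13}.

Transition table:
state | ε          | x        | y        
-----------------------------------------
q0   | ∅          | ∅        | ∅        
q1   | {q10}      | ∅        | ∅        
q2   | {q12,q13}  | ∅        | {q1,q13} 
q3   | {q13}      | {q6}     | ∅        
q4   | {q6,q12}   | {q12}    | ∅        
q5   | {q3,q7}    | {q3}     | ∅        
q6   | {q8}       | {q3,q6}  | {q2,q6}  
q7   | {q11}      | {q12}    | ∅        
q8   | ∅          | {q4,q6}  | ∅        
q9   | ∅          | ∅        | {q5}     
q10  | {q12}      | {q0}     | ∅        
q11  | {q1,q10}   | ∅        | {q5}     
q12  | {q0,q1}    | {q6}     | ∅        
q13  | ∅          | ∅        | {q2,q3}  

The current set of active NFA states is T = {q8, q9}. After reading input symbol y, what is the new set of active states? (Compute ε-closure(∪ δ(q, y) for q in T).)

q9 on y → {q5}.
No y-transition from q8.
Union after reading y: {q5}.
Now take the ε-closure:
From q5 via ε: add q3, q7.
From q3 via ε: add q13.
From q7 via ε: add q11.
From q11 via ε: add q1, q10.
From q10 via ε: add q12.
From q12 via ε: add q0.
No new states can be added; the closed set is {q0, q1, q3, q5, q7, q10, q11, q12, q13}.

{q0, q1, q3, q5, q7, q10, q11, q12, q13}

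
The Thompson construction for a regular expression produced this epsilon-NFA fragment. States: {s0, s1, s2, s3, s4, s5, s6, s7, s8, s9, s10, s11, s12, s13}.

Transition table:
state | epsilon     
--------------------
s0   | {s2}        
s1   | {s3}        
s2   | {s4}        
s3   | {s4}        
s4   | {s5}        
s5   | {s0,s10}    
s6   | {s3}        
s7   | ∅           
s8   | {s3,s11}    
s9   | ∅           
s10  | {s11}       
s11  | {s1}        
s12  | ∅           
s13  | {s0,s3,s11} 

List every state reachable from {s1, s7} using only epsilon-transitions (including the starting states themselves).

Start with {s1, s7}.
From s1 via epsilon: add s3.
From s3 via epsilon: add s4.
From s4 via epsilon: add s5.
From s5 via epsilon: add s0, s10.
From s0 via epsilon: add s2.
From s10 via epsilon: add s11.
No new states can be added; the closed set is {s0, s1, s2, s3, s4, s5, s7, s10, s11}.

{s0, s1, s2, s3, s4, s5, s7, s10, s11}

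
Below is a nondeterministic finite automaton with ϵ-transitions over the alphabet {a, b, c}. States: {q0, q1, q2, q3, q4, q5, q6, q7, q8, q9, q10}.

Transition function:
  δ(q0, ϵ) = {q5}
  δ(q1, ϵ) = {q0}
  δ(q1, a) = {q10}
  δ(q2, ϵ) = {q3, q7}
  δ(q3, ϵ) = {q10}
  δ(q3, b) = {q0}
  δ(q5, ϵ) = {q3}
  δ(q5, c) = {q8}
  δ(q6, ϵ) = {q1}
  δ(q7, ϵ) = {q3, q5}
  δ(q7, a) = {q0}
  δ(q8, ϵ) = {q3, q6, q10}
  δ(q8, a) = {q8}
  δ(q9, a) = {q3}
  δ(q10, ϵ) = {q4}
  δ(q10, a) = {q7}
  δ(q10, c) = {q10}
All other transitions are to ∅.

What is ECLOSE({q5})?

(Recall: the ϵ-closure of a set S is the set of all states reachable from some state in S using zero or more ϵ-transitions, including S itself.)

{q3, q4, q5, q10}

Start with {q5}.
From q5 via ϵ: add q3.
From q3 via ϵ: add q10.
From q10 via ϵ: add q4.
No new states can be added; the closed set is {q3, q4, q5, q10}.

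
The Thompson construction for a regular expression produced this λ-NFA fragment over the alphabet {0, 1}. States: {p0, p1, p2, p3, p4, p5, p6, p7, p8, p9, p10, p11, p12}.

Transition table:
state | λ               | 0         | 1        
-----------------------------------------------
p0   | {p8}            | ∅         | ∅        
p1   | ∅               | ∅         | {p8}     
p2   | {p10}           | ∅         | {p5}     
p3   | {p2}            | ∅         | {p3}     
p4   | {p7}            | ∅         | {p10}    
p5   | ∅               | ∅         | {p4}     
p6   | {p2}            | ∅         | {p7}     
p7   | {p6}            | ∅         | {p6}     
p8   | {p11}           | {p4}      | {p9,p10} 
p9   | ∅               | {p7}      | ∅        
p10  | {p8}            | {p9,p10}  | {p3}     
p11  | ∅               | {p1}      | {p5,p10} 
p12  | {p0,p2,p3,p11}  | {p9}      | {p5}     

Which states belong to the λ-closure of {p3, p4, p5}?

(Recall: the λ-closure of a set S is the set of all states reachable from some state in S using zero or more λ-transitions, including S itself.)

{p2, p3, p4, p5, p6, p7, p8, p10, p11}

Start with {p3, p4, p5}.
From p3 via λ: add p2.
From p4 via λ: add p7.
From p2 via λ: add p10.
From p7 via λ: add p6.
From p10 via λ: add p8.
From p8 via λ: add p11.
No new states can be added; the closed set is {p2, p3, p4, p5, p6, p7, p8, p10, p11}.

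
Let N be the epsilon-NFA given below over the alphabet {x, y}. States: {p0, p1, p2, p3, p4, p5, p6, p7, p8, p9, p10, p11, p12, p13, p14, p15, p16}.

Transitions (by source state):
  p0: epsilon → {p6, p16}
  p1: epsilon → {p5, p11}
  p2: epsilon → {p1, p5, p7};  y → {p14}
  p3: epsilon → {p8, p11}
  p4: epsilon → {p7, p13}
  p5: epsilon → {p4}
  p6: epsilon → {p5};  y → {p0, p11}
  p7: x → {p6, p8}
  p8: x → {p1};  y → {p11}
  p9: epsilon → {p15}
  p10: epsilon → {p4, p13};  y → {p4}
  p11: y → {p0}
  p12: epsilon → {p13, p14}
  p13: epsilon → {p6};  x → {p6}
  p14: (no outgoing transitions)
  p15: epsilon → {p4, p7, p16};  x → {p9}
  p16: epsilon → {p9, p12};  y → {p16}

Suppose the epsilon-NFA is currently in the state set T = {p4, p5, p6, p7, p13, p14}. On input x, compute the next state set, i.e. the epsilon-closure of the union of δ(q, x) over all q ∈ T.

{p4, p5, p6, p7, p8, p13}

p7 on x → {p6, p8}.
p13 on x → {p6}.
No x-transition from p4, p5, p6, p14.
Union after reading x: {p6, p8}.
Now take the epsilon-closure:
From p6 via epsilon: add p5.
From p5 via epsilon: add p4.
From p4 via epsilon: add p7, p13.
No new states can be added; the closed set is {p4, p5, p6, p7, p8, p13}.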